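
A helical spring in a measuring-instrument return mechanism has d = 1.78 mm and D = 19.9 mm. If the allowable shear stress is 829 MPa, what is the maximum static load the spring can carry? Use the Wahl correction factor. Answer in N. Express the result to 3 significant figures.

81.7 N

C = D/d = 19.9/1.78 = 11.1798
K_W = (4C−1)/(4C−4) + 0.615/C = 43.719/40.719 + 0.0550 = 1.1287
τ_max = K·8FD/(πd³) → F_max = τ_allow·πd³/(8DK)
F_max = 829·π·1.78³/(8·19.9·1.1287) = 14688/179.69 = 81.743 N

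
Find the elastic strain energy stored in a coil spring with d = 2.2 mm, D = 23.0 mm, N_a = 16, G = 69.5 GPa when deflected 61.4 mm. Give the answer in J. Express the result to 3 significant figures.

1.97 J

k = Gd⁴/(8D³N_a) = (69.5×10³)(2.2⁴)/(8·23.0³·16) = 1.0454 N/mm
U = ½kδ² = 0.5 × 1.0454 × 61.4² = 1970.6 N·mm = 1.9706 J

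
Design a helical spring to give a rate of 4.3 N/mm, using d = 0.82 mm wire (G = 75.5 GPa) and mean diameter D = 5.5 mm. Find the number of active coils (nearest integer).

N_a = Gd⁴/(8D³k) = (75.5×10³ × 0.82⁴)/(8 × 5.5³ × 4.3)
    = 34135.2 / 5723.3 = 5.964 → 6 coils

6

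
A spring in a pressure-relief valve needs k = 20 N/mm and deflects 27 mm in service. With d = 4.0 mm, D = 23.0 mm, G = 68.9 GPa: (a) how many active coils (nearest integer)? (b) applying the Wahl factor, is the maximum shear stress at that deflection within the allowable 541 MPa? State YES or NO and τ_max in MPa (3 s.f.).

N_a = Gd⁴/(8D³k) = (68.9×10³)(4.0⁴)/(8·23.0³·20) = 9.061 → N_a = 9
Actual rate k = Gd⁴/(8D³·9) = 20.135 N/mm
Working load F = kδ = 20.135·27 = 543.63 N
C = 23.0/4.0 = 5.7500; K_W = (4C−1)/(4C−4)+0.615/C = 1.2649
τ_max = K_W·8FD/(πd³) = 1.2649·497.5 = 629.27 MPa
τ_max > 541 MPa → exceeds allowable

(a) 9 coils; (b) NO, τ_max = 629 MPa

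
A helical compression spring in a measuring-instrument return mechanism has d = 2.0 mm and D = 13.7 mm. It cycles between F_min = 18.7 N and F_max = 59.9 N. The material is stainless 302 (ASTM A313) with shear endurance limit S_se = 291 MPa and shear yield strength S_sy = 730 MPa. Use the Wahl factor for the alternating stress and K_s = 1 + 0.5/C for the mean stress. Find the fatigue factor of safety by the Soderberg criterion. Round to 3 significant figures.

C = D/d = 13.7/2.0 = 6.8500; K_W = (4C−1)/(4C−4)+0.615/C = 1.2180; K_s = 1+0.5/C = 1.0730
F_a = (F_max−F_min)/2 = 20.6 N; F_m = (F_max+F_min)/2 = 39.3 N
τ_a = K_W·8F_aD/(πd³) = 1.2180 × 89.833 = 109.42 MPa
τ_m = K_s·8F_mD/(πd³) = 1.0730 × 171.38 = 183.89 MPa
Soderberg: 1/n_f = τ_a/S_se + τ_m/S_sy = 109.42/291 + 183.89/730 = 0.37600 + 0.25191 = 0.6279
n_f = 1/0.6279 = 1.593

1.59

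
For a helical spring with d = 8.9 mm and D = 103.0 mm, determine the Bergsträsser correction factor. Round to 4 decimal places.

1.1155

C = D/d = 103.0/8.9 = 11.5730
K_B = (4C+2)/(4C−3) = 48.292/43.292 = 1.1155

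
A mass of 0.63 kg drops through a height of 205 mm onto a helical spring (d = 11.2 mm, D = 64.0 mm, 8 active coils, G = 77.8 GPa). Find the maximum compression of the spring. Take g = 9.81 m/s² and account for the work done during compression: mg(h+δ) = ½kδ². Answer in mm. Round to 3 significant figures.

k = Gd⁴/(8D³N_a) = (77.8×10³)(11.2⁴)/(8·64.0³·8) = 72.968 N/mm
W = mg = 0.63 × 9.81 = 6.1803 N
½kδ² − Wδ − Wh = 0 → δ = (W + √(W² + 2kWh))/k
δ = (6.1803 + √(38.196 + 184895))/72.968 = (6.1803 + 430.04)/72.968 = 5.9782 mm

5.98 mm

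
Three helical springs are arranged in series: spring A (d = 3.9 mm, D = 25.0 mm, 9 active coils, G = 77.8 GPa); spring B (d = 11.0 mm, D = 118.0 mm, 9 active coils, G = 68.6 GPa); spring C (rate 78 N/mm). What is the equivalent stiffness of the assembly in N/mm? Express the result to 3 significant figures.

5.18 N/mm

k_A = Gd⁴/(8D³N_a) = (77.8×10³)(3.9⁴)/(8·25.0³·9) = 15.999 N/mm
k_B = Gd⁴/(8D³N_a) = (68.6×10³)(11.0⁴)/(8·118.0³·9) = 8.4902 N/mm
Series: 1/k_eq = 1/15.999 + 1/8.4902 + 1/78 = 0.19311; k_eq = 5.1784 N/mm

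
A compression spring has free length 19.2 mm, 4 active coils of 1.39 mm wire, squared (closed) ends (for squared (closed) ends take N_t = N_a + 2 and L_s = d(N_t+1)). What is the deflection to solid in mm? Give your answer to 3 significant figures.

9.47 mm

N_t = 6; L_s = 1.39·7 = 9.73 mm
δ_solid = L₀ − L_s = 19.2 − 9.73 = 9.47 mm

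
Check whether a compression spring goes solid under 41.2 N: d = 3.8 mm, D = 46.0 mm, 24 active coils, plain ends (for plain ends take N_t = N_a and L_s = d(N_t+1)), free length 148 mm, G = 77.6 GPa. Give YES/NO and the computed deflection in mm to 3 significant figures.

NO, δ = 47.6 mm

k = Gd⁴/(8D³N_a) = (77.6×10³)(3.8⁴)/(8·46.0³·24) = 0.86581 N/mm
N_t = 24; L_s = 3.8·25 = 95 mm; δ_solid = L₀ − L_s = 148 − 95 = 53 mm
δ = F/k = 41.2/0.86581 = 47.586 mm
δ < δ_solid → spring does not go solid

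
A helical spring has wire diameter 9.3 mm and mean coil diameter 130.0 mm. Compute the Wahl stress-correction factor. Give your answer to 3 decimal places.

C = D/d = 130.0/9.3 = 13.9785
K_W = (4C−1)/(4C−4) + 0.615/C = 54.914/51.914 + 0.0440 = 1.1018

1.102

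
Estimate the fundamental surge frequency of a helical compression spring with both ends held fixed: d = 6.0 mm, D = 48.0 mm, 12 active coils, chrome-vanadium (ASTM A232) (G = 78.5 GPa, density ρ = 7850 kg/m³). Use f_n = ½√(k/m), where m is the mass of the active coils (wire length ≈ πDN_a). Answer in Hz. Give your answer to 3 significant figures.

k = Gd⁴/(8D³N_a) = (78.5×10³)(6.0⁴)/(8·48.0³·12) = 9.5825 N/mm = 9582.5 N/m
Wire length L = πDN_a = π·48.0·12 = 1809.6 mm
m = ρ·(πd²/4)·L = 7850 × 28.274×10⁻⁶ m² × 1.8096 m = 0.40164 kg
f_n = ½√(k/m) = 0.5·√(9582.5/0.40164) = 0.5·√(23859) = 77.231 Hz

77.2 Hz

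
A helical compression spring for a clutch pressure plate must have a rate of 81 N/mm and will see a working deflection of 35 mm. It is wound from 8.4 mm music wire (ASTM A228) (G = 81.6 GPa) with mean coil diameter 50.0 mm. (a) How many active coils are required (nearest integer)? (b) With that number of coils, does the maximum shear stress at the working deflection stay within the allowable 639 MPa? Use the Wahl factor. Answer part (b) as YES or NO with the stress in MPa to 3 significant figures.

(a) 5 coils; (b) NO, τ_max = 767 MPa

N_a = Gd⁴/(8D³k) = (81.6×10³)(8.4⁴)/(8·50.0³·81) = 5.016 → N_a = 5
Actual rate k = Gd⁴/(8D³·5) = 81.253 N/mm
Working load F = kδ = 81.253·35 = 2843.8 N
C = 50.0/8.4 = 5.9524; K_W = (4C−1)/(4C−4)+0.615/C = 1.2548
τ_max = K_W·8FD/(πd³) = 1.2548·610.91 = 766.55 MPa
τ_max > 639 MPa → exceeds allowable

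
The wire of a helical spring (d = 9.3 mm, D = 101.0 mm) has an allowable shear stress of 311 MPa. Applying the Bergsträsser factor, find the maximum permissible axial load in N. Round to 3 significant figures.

C = D/d = 101.0/9.3 = 10.8602
K_B = (4C+2)/(4C−3) = 45.441/40.441 = 1.1236
τ_max = K·8FD/(πd³) → F_max = τ_allow·πd³/(8DK)
F_max = 311·π·9.3³/(8·101.0·1.1236) = 7.8589e+05/907.9 = 865.61 N

866 N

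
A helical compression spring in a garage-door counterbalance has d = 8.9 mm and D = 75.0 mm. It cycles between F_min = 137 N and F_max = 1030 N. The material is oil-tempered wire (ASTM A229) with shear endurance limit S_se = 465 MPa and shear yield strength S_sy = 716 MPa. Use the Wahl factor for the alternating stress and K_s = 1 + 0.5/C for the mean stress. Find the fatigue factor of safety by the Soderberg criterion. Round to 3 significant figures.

C = D/d = 75.0/8.9 = 8.4270; K_W = (4C−1)/(4C−4)+0.615/C = 1.1740; K_s = 1+0.5/C = 1.0593
F_a = (F_max−F_min)/2 = 446.5 N; F_m = (F_max+F_min)/2 = 583.5 N
τ_a = K_W·8F_aD/(πd³) = 1.1740 × 120.96 = 142.01 MPa
τ_m = K_s·8F_mD/(πd³) = 1.0593 × 158.08 = 167.46 MPa
Soderberg: 1/n_f = τ_a/S_se + τ_m/S_sy = 142.01/465 + 167.46/716 = 0.30539 + 0.23388 = 0.53927
n_f = 1/0.53927 = 1.854

1.85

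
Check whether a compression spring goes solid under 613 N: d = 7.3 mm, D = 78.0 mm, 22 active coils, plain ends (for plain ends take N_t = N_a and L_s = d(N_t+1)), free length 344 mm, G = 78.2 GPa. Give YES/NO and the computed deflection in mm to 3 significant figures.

YES, δ = 231 mm

k = Gd⁴/(8D³N_a) = (78.2×10³)(7.3⁴)/(8·78.0³·22) = 2.6589 N/mm
N_t = 22; L_s = 7.3·23 = 167.9 mm; δ_solid = L₀ − L_s = 344 − 167.9 = 176.1 mm
δ = F/k = 613/2.6589 = 230.55 mm
δ ≥ δ_solid → spring goes solid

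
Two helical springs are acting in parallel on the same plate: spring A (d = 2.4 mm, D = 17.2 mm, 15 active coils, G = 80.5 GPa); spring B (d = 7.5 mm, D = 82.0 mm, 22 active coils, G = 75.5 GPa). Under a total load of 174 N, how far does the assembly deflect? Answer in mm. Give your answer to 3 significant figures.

25.5 mm

k_A = Gd⁴/(8D³N_a) = (80.5×10³)(2.4⁴)/(8·17.2³·15) = 4.374 N/mm
k_B = Gd⁴/(8D³N_a) = (75.5×10³)(7.5⁴)/(8·82.0³·22) = 2.4617 N/mm
Parallel: k_eq = 4.374 + 2.4617 = 6.8357 N/mm
δ = F/k_eq = 174/6.8357 = 25.455 mm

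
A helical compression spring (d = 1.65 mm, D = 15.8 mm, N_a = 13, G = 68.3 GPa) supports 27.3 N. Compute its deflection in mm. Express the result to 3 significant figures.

k = Gd⁴/(8D³N_a) = (68.3×10³)(1.65⁴)/(8·15.8³·13) = 1.2341 N/mm
δ = F/k = 27.3 / 1.2341 = 22.121 mm

22.1 mm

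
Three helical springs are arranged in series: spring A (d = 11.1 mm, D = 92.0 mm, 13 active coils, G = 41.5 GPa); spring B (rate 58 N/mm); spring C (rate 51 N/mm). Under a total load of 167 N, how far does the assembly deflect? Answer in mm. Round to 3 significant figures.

k_A = Gd⁴/(8D³N_a) = (41.5×10³)(11.1⁴)/(8·92.0³·13) = 7.7793 N/mm
Series: 1/k_eq = 1/7.7793 + 1/58 + 1/51 = 0.16539; k_eq = 6.0461 N/mm
δ = F/k_eq = 167/6.0461 = 27.621 mm

27.6 mm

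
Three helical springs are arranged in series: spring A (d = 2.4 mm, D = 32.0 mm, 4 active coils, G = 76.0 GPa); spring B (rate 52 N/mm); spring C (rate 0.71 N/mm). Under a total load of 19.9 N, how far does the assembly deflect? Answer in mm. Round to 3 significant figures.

k_A = Gd⁴/(8D³N_a) = (76.0×10³)(2.4⁴)/(8·32.0³·4) = 2.4047 N/mm
Series: 1/k_eq = 1/2.4047 + 1/52 + 1/0.71 = 1.8435; k_eq = 0.54244 N/mm
δ = F/k_eq = 19.9/0.54244 = 36.686 mm

36.7 mm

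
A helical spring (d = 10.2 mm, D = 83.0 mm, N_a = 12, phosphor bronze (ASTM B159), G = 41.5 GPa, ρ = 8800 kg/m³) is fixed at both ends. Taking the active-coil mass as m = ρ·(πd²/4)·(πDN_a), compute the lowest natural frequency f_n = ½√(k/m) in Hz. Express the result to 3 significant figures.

30.2 Hz

k = Gd⁴/(8D³N_a) = (41.5×10³)(10.2⁴)/(8·83.0³·12) = 8.1836 N/mm = 8183.6 N/m
Wire length L = πDN_a = π·83.0·12 = 3129 mm
m = ρ·(πd²/4)·L = 8800 × 81.713×10⁻⁶ m² × 3.129 m = 2.25 kg
f_n = ½√(k/m) = 0.5·√(8183.6/2.25) = 0.5·√(3637.1) = 30.154 Hz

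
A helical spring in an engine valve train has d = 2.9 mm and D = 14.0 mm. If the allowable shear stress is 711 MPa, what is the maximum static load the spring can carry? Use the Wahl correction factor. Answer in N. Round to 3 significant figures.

C = D/d = 14.0/2.9 = 4.8276
K_W = (4C−1)/(4C−4) + 0.615/C = 18.310/15.310 + 0.1274 = 1.3233
τ_max = K·8FD/(πd³) → F_max = τ_allow·πd³/(8DK)
F_max = 711·π·2.9³/(8·14.0·1.3233) = 54477/148.21 = 367.56 N

368 N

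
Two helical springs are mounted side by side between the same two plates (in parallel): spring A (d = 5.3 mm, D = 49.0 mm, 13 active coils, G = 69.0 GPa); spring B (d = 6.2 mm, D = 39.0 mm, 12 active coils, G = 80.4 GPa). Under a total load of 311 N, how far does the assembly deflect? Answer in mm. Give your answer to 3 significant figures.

k_A = Gd⁴/(8D³N_a) = (69.0×10³)(5.3⁴)/(8·49.0³·13) = 4.4497 N/mm
k_B = Gd⁴/(8D³N_a) = (80.4×10³)(6.2⁴)/(8·39.0³·12) = 20.862 N/mm
Parallel: k_eq = 4.4497 + 20.862 = 25.312 N/mm
δ = F/k_eq = 311/25.312 = 12.287 mm

12.3 mm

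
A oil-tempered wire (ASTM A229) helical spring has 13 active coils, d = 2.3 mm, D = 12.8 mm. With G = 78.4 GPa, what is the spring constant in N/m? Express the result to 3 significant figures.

10100 N/m

k = Gd⁴/(8D³N_a) = (78.4×10³ × 2.3⁴) / (8 × 12.8³ × 13)
  = 2.19395e+06 / 218104 = 10.059 N/mm = 10059 N/m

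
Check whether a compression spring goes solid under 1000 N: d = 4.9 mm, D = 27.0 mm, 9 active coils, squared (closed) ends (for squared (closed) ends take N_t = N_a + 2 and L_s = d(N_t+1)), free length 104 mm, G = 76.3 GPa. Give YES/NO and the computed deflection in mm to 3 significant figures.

NO, δ = 32.2 mm

k = Gd⁴/(8D³N_a) = (76.3×10³)(4.9⁴)/(8·27.0³·9) = 31.037 N/mm
N_t = 11; L_s = 4.9·12 = 58.8 mm; δ_solid = L₀ − L_s = 104 − 58.8 = 45.2 mm
δ = F/k = 1000/31.037 = 32.219 mm
δ < δ_solid → spring does not go solid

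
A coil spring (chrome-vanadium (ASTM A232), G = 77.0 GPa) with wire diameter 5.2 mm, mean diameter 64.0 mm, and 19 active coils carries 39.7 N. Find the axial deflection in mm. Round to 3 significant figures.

k = Gd⁴/(8D³N_a) = (77.0×10³)(5.2⁴)/(8·64.0³·19) = 1.4129 N/mm
δ = F/k = 39.7 / 1.4129 = 28.098 mm

28.1 mm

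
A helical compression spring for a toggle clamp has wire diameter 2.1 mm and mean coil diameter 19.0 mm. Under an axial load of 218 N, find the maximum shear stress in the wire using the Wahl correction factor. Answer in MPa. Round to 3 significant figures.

Spring index C = D/d = 19.0/2.1 = 9.0476
K_W = (4C−1)/(4C−4) + 0.615/C = 35.190/32.190 + 0.0680 = 1.1612
τ₀ = 8FD/(πd³) = 8·218·19.0/(π·2.1³) = 33136/29.094 = 1138.9 MPa
τ_max = K·τ₀ = 1.1612 × 1138.9 = 1322.5 MPa

1320 MPa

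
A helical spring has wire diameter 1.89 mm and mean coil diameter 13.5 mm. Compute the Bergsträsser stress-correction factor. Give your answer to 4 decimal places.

C = D/d = 13.5/1.89 = 7.1429
K_B = (4C+2)/(4C−3) = 30.571/25.571 = 1.1955

1.1955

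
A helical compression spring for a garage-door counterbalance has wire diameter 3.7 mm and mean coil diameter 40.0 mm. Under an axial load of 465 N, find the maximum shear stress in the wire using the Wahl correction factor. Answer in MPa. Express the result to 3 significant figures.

1060 MPa

Spring index C = D/d = 40.0/3.7 = 10.8108
K_W = (4C−1)/(4C−4) + 0.615/C = 42.243/39.243 + 0.0569 = 1.1333
τ₀ = 8FD/(πd³) = 8·465·40.0/(π·3.7³) = 148800/159.13 = 935.08 MPa
τ_max = K·τ₀ = 1.1333 × 935.08 = 1059.8 MPa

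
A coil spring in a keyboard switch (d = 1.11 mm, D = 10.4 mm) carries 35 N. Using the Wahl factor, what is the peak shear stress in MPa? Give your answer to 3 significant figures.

783 MPa

Spring index C = D/d = 10.4/1.11 = 9.3694
K_W = (4C−1)/(4C−4) + 0.615/C = 36.477/33.477 + 0.0656 = 1.1553
τ₀ = 8FD/(πd³) = 8·35·10.4/(π·1.11³) = 2912/4.2965 = 677.75 MPa
τ_max = K·τ₀ = 1.1553 × 677.75 = 782.98 MPa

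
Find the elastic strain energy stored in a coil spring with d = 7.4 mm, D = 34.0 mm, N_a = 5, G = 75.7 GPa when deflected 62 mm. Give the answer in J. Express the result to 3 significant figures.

278 J

k = Gd⁴/(8D³N_a) = (75.7×10³)(7.4⁴)/(8·34.0³·5) = 144.39 N/mm
U = ½kδ² = 0.5 × 144.39 × 62² = 2.7751e+05 N·mm = 277.51 J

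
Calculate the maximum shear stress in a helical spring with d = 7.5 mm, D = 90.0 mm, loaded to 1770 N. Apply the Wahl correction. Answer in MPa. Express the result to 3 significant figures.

1080 MPa

Spring index C = D/d = 90.0/7.5 = 12.0000
K_W = (4C−1)/(4C−4) + 0.615/C = 47.000/44.000 + 0.0512 = 1.1194
τ₀ = 8FD/(πd³) = 8·1770·90.0/(π·7.5³) = 1.2744e+06/1325.4 = 961.55 MPa
τ_max = K·τ₀ = 1.1194 × 961.55 = 1076.4 MPa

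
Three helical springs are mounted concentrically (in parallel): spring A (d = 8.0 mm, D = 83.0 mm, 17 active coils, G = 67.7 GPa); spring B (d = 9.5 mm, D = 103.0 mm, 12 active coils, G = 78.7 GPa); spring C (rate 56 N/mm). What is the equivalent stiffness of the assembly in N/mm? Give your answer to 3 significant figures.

k_A = Gd⁴/(8D³N_a) = (67.7×10³)(8.0⁴)/(8·83.0³·17) = 3.566 N/mm
k_B = Gd⁴/(8D³N_a) = (78.7×10³)(9.5⁴)/(8·103.0³·12) = 6.1106 N/mm
Parallel: k_eq = 3.566 + 6.1106 + 56 = 65.677 N/mm

65.7 N/mm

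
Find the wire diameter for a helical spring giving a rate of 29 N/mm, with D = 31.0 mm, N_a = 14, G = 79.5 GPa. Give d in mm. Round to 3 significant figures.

d = (8D³N_a·k / G)^(1/4) = (8·31.0³·14·29 / (79.5×10³))^0.25
  = (1217.1)^0.25 = 5.9065 mm

5.91 mm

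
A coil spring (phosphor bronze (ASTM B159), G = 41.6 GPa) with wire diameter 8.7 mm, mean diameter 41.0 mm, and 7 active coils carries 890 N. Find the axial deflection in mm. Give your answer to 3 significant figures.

k = Gd⁴/(8D³N_a) = (41.6×10³)(8.7⁴)/(8·41.0³·7) = 61.749 N/mm
δ = F/k = 890 / 61.749 = 14.413 mm

14.4 mm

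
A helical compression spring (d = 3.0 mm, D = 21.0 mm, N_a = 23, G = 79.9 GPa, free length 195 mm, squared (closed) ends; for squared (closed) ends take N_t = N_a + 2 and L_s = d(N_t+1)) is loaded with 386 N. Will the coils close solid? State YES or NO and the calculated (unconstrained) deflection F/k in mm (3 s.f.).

k = Gd⁴/(8D³N_a) = (79.9×10³)(3.0⁴)/(8·21.0³·23) = 3.798 N/mm
N_t = 25; L_s = 3.0·26 = 78 mm; δ_solid = L₀ − L_s = 195 − 78 = 117 mm
δ = F/k = 386/3.798 = 101.63 mm
δ < δ_solid → spring does not go solid

NO, δ = 102 mm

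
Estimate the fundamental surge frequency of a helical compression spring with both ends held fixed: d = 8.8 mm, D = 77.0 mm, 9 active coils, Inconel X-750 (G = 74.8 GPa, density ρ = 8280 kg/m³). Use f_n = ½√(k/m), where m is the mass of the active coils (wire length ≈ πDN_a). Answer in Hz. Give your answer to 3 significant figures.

55.8 Hz

k = Gd⁴/(8D³N_a) = (74.8×10³)(8.8⁴)/(8·77.0³·9) = 13.647 N/mm = 13647 N/m
Wire length L = πDN_a = π·77.0·9 = 2177.1 mm
m = ρ·(πd²/4)·L = 8280 × 60.821×10⁻⁶ m² × 2.1771 m = 1.0964 kg
f_n = ½√(k/m) = 0.5·√(13647/1.0964) = 0.5·√(12447) = 55.783 Hz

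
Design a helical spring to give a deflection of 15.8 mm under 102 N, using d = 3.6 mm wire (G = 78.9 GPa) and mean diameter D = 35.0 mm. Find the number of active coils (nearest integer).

6

Required rate k = F/δ = 102/15.8 = 6.4557 N/mm
N_a = Gd⁴/(8D³k) = (78.9×10³ × 3.6⁴)/(8 × 35.0³ × 6.4557)
    = 1.32522e+07 / 2.2143e+06 = 5.985 → 6 coils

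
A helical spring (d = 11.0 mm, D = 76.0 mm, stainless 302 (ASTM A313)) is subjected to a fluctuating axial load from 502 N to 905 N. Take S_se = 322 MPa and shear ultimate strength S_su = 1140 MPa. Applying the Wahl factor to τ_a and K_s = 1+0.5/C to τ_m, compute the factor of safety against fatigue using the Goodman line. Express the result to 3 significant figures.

4.83

C = D/d = 76.0/11.0 = 6.9091; K_W = (4C−1)/(4C−4)+0.615/C = 1.2159; K_s = 1+0.5/C = 1.0724
F_a = (F_max−F_min)/2 = 201.5 N; F_m = (F_max+F_min)/2 = 703.5 N
τ_a = K_W·8F_aD/(πd³) = 1.2159 × 29.299 = 35.626 MPa
τ_m = K_s·8F_mD/(πd³) = 1.0724 × 102.29 = 109.69 MPa
Goodman: 1/n_f = τ_a/S_se + τ_m/S_su = 35.626/322 + 109.69/1140 = 0.11064 + 0.09622 = 0.20686
n_f = 1/0.20686 = 4.834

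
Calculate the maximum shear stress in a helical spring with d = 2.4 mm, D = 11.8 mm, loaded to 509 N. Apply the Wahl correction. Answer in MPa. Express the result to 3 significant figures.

1460 MPa

Spring index C = D/d = 11.8/2.4 = 4.9167
K_W = (4C−1)/(4C−4) + 0.615/C = 18.667/15.667 + 0.1251 = 1.3166
τ₀ = 8FD/(πd³) = 8·509·11.8/(π·2.4³) = 48049.6/43.429 = 1106.4 MPa
τ_max = K·τ₀ = 1.3166 × 1106.4 = 1456.6 MPa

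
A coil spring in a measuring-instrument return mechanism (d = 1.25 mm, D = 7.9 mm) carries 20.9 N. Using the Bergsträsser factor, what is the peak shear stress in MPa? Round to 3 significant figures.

Spring index C = D/d = 7.9/1.25 = 6.3200
K_B = (4C+2)/(4C−3) = 27.280/22.280 = 1.2244
τ₀ = 8FD/(πd³) = 8·20.9·7.9/(π·1.25³) = 1320.88/6.1359 = 215.27 MPa
τ_max = K·τ₀ = 1.2244 × 215.27 = 263.58 MPa

264 MPa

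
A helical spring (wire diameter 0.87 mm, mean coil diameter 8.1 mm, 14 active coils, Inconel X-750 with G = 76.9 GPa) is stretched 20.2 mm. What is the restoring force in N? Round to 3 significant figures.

k = Gd⁴/(8D³N_a) = (76.9×10³)(0.87⁴)/(8·8.1³·14) = 0.74017 N/mm
F = k·δ = 0.74017 × 20.2 = 14.951 N

15.0 N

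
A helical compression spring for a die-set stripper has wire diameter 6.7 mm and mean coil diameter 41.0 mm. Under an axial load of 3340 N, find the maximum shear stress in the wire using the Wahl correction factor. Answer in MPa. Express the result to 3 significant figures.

Spring index C = D/d = 41.0/6.7 = 6.1194
K_W = (4C−1)/(4C−4) + 0.615/C = 23.478/20.478 + 0.1005 = 1.2470
τ₀ = 8FD/(πd³) = 8·3340·41.0/(π·6.7³) = 1.09552e+06/944.87 = 1159.4 MPa
τ_max = K·τ₀ = 1.2470 × 1159.4 = 1445.8 MPa

1450 MPa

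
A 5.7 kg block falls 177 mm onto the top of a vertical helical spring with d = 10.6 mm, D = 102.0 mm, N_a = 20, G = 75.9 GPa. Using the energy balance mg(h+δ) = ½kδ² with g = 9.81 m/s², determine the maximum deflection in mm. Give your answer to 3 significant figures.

70.0 mm

k = Gd⁴/(8D³N_a) = (75.9×10³)(10.6⁴)/(8·102.0³·20) = 5.6435 N/mm
W = mg = 5.7 × 9.81 = 55.917 N
½kδ² − Wδ − Wh = 0 → δ = (W + √(W² + 2kWh))/k
δ = (55.917 + √(3126.7 + 111710))/5.6435 = (55.917 + 338.88)/5.6435 = 69.956 mm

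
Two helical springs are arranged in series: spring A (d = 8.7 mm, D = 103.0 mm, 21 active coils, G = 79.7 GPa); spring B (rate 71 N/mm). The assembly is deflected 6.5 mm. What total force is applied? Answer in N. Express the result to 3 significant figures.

15.6 N

k_A = Gd⁴/(8D³N_a) = (79.7×10³)(8.7⁴)/(8·103.0³·21) = 2.4872 N/mm
Series: 1/k_eq = 1/2.4872 + 1/71 = 0.41614; k_eq = 2.403 N/mm
F = k_eq·δ = 2.403·6.5 = 15.62 N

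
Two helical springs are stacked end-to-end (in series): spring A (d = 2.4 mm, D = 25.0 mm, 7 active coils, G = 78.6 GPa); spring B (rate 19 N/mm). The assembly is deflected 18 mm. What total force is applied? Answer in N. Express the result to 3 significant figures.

46.4 N

k_A = Gd⁴/(8D³N_a) = (78.6×10³)(2.4⁴)/(8·25.0³·7) = 2.9803 N/mm
Series: 1/k_eq = 1/2.9803 + 1/19 = 0.38817; k_eq = 2.5762 N/mm
F = k_eq·δ = 2.5762·18 = 46.372 N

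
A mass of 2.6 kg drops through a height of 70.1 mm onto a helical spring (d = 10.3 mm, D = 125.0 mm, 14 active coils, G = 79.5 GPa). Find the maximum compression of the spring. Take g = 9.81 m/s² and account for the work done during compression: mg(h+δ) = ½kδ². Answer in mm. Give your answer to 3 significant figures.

36.5 mm

k = Gd⁴/(8D³N_a) = (79.5×10³)(10.3⁴)/(8·125.0³·14) = 4.0904 N/mm
W = mg = 2.6 × 9.81 = 25.506 N
½kδ² − Wδ − Wh = 0 → δ = (W + √(W² + 2kWh))/k
δ = (25.506 + √(650.56 + 14627.1))/4.0904 = (25.506 + 123.6)/4.0904 = 36.453 mm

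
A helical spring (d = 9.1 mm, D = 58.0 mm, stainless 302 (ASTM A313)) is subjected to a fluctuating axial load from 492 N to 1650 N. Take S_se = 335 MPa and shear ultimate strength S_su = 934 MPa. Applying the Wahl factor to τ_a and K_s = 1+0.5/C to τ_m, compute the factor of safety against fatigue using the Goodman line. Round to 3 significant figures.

1.51

C = D/d = 58.0/9.1 = 6.3736; K_W = (4C−1)/(4C−4)+0.615/C = 1.2361; K_s = 1+0.5/C = 1.0784
F_a = (F_max−F_min)/2 = 579 N; F_m = (F_max+F_min)/2 = 1071 N
τ_a = K_W·8F_aD/(πd³) = 1.2361 × 113.48 = 140.27 MPa
τ_m = K_s·8F_mD/(πd³) = 1.0784 × 209.91 = 226.38 MPa
Goodman: 1/n_f = τ_a/S_se + τ_m/S_su = 140.27/335 + 226.38/934 = 0.41871 + 0.24237 = 0.66109
n_f = 1/0.66109 = 1.513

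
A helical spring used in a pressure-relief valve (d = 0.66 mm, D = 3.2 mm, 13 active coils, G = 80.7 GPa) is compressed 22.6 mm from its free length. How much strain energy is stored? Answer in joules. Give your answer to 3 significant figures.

k = Gd⁴/(8D³N_a) = (80.7×10³)(0.66⁴)/(8·3.2³·13) = 4.4933 N/mm
U = ½kδ² = 0.5 × 4.4933 × 22.6² = 1147.5 N·mm = 1.1475 J

1.15 J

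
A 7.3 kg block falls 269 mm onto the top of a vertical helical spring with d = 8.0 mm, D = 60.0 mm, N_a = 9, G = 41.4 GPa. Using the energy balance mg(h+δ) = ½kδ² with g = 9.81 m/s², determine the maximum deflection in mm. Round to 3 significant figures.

66.4 mm

k = Gd⁴/(8D³N_a) = (41.4×10³)(8.0⁴)/(8·60.0³·9) = 10.904 N/mm
W = mg = 7.3 × 9.81 = 71.613 N
½kδ² − Wδ − Wh = 0 → δ = (W + √(W² + 2kWh))/k
δ = (71.613 + √(5128.4 + 420096))/10.904 = (71.613 + 652.09)/10.904 = 66.372 mm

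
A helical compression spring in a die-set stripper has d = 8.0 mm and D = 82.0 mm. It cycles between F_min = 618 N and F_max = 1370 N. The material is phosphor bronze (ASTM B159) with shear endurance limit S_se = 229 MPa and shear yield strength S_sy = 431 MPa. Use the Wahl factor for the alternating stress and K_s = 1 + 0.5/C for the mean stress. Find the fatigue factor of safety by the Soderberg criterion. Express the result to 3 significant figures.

0.571

C = D/d = 82.0/8.0 = 10.2500; K_W = (4C−1)/(4C−4)+0.615/C = 1.1411; K_s = 1+0.5/C = 1.0488
F_a = (F_max−F_min)/2 = 376 N; F_m = (F_max+F_min)/2 = 994 N
τ_a = K_W·8F_aD/(πd³) = 1.1411 × 153.35 = 174.98 MPa
τ_m = K_s·8F_mD/(πd³) = 1.0488 × 405.39 = 425.16 MPa
Soderberg: 1/n_f = τ_a/S_se + τ_m/S_sy = 174.98/229 + 425.16/431 = 0.76410 + 0.98646 = 1.7506
n_f = 1/1.7506 = 0.5712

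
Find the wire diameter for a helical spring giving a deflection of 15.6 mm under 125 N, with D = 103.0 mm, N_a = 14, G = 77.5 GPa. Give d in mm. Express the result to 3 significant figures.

10.6 mm

Required rate k = F/δ = 125/15.6 = 8.0128 N/mm
d = (8D³N_a·k / G)^(1/4) = (8·103.0³·14·8.0128 / (77.5×10³))^0.25
  = (12654)^0.25 = 10.6060 mm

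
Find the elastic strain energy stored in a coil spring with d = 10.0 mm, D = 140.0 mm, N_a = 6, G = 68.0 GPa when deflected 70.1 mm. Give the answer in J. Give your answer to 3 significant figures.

k = Gd⁴/(8D³N_a) = (68.0×10³)(10.0⁴)/(8·140.0³·6) = 5.1628 N/mm
U = ½kδ² = 0.5 × 5.1628 × 70.1² = 12685 N·mm = 12.685 J

12.7 J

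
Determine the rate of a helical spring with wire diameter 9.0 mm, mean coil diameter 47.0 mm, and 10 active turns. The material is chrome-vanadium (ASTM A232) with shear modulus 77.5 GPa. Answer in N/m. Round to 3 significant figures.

k = Gd⁴/(8D³N_a) = (77.5×10³ × 9.0⁴) / (8 × 47.0³ × 10)
  = 5.08478e+08 / 8.30584e+06 = 61.219 N/mm = 61219 N/m

61200 N/m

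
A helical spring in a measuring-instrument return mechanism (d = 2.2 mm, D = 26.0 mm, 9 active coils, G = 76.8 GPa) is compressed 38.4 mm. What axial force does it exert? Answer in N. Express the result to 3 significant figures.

k = Gd⁴/(8D³N_a) = (76.8×10³)(2.2⁴)/(8·26.0³·9) = 1.4217 N/mm
F = k·δ = 1.4217 × 38.4 = 54.592 N

54.6 N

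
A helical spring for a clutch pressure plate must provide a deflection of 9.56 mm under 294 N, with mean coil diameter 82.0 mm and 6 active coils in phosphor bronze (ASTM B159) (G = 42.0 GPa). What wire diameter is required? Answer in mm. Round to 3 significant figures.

11.8 mm

Required rate k = F/δ = 294/9.56 = 30.753 N/mm
d = (8D³N_a·k / G)^(1/4) = (8·82.0³·6·30.753 / (42.0×10³))^0.25
  = (19379)^0.25 = 11.7986 mm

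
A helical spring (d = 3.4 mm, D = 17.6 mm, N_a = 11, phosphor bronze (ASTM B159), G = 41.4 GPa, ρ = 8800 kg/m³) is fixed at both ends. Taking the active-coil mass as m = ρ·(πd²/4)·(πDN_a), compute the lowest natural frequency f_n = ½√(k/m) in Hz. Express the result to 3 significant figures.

k = Gd⁴/(8D³N_a) = (41.4×10³)(3.4⁴)/(8·17.6³·11) = 11.532 N/mm = 11532 N/m
Wire length L = πDN_a = π·17.6·11 = 608.21 mm
m = ρ·(πd²/4)·L = 8800 × 9.0792×10⁻⁶ m² × 0.60821 m = 0.048594 kg
f_n = ½√(k/m) = 0.5·√(11532/0.048594) = 0.5·√(2.3731e+05) = 243.57 Hz

244 Hz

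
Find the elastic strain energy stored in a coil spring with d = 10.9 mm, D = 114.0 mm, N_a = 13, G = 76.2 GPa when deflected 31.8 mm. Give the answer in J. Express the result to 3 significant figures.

3.53 J

k = Gd⁴/(8D³N_a) = (76.2×10³)(10.9⁴)/(8·114.0³·13) = 6.9809 N/mm
U = ½kδ² = 0.5 × 6.9809 × 31.8² = 3529.7 N·mm = 3.5297 J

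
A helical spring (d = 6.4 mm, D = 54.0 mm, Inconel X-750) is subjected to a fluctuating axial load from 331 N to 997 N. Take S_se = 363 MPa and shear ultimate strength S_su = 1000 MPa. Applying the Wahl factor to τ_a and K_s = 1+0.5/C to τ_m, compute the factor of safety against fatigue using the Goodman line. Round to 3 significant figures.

C = D/d = 54.0/6.4 = 8.4375; K_W = (4C−1)/(4C−4)+0.615/C = 1.1737; K_s = 1+0.5/C = 1.0593
F_a = (F_max−F_min)/2 = 333 N; F_m = (F_max+F_min)/2 = 664 N
τ_a = K_W·8F_aD/(πd³) = 1.1737 × 174.68 = 205.02 MPa
τ_m = K_s·8F_mD/(πd³) = 1.0593 × 348.31 = 368.95 MPa
Goodman: 1/n_f = τ_a/S_se + τ_m/S_su = 205.02/363 + 368.95/1000 = 0.56481 + 0.36895 = 0.93375
n_f = 1/0.93375 = 1.071

1.07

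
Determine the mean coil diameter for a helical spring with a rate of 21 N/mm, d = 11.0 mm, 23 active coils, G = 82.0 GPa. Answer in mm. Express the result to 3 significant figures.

D = (Gd⁴/(8N_a·k))^(1/3) = (82.0×10³·11.0⁴/(8·23·21))^(1/3)
  = (310704)^(1/3) = 67.7302 mm

67.7 mm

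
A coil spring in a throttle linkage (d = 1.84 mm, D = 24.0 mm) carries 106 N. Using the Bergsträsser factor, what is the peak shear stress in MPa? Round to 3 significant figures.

1150 MPa

Spring index C = D/d = 24.0/1.84 = 13.0435
K_B = (4C+2)/(4C−3) = 54.174/49.174 = 1.1017
τ₀ = 8FD/(πd³) = 8·106·24.0/(π·1.84³) = 20352/19.571 = 1039.9 MPa
τ_max = K·τ₀ = 1.1017 × 1039.9 = 1145.7 MPa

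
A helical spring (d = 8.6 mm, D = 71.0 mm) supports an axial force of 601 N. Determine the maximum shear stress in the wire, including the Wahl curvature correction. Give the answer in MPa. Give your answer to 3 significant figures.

201 MPa

Spring index C = D/d = 71.0/8.6 = 8.2558
K_W = (4C−1)/(4C−4) + 0.615/C = 32.023/29.023 + 0.0745 = 1.1779
τ₀ = 8FD/(πd³) = 8·601·71.0/(π·8.6³) = 341368/1998.2 = 170.84 MPa
τ_max = K·τ₀ = 1.1779 × 170.84 = 201.22 MPa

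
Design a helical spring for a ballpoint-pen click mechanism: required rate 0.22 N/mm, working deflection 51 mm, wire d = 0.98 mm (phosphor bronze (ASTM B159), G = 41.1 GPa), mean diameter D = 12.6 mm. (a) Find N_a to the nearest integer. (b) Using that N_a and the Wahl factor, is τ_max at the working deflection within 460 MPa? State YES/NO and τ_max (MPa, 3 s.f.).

N_a = Gd⁴/(8D³k) = (41.1×10³)(0.98⁴)/(8·12.6³·0.22) = 10.77 → N_a = 11
Actual rate k = Gd⁴/(8D³·11) = 0.21535 N/mm
Working load F = kδ = 0.21535·51 = 10.983 N
C = 12.6/0.98 = 12.8571; K_W = (4C−1)/(4C−4)+0.615/C = 1.1111
τ_max = K_W·8FD/(πd³) = 1.1111·374.42 = 416.01 MPa
τ_max ≤ 460 MPa → acceptable

(a) 11 coils; (b) YES, τ_max = 416 MPa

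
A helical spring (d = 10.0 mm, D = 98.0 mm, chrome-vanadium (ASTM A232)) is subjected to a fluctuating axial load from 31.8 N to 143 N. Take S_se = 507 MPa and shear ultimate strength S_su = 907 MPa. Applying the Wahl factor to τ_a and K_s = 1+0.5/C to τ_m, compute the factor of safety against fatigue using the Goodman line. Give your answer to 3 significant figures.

C = D/d = 98.0/10.0 = 9.8000; K_W = (4C−1)/(4C−4)+0.615/C = 1.1480; K_s = 1+0.5/C = 1.0510
F_a = (F_max−F_min)/2 = 55.6 N; F_m = (F_max+F_min)/2 = 87.4 N
τ_a = K_W·8F_aD/(πd³) = 1.1480 × 13.875 = 15.929 MPa
τ_m = K_s·8F_mD/(πd³) = 1.0510 × 21.811 = 22.924 MPa
Goodman: 1/n_f = τ_a/S_se + τ_m/S_su = 15.929/507 + 22.924/907 = 0.03142 + 0.02527 = 0.056692
n_f = 1/0.056692 = 17.64

17.6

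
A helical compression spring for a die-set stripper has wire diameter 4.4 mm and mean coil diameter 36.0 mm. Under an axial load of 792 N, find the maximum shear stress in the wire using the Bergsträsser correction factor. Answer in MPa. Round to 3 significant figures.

Spring index C = D/d = 36.0/4.4 = 8.1818
K_B = (4C+2)/(4C−3) = 34.727/29.727 = 1.1682
τ₀ = 8FD/(πd³) = 8·792·36.0/(π·4.4³) = 228096/267.61 = 852.33 MPa
τ_max = K·τ₀ = 1.1682 × 852.33 = 995.69 MPa

996 MPa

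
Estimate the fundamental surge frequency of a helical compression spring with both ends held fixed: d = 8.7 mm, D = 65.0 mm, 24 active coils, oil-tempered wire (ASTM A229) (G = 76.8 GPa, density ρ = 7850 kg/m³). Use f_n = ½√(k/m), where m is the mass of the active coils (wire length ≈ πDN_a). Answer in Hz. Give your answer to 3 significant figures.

30.2 Hz

k = Gd⁴/(8D³N_a) = (76.8×10³)(8.7⁴)/(8·65.0³·24) = 8.3444 N/mm = 8344.4 N/m
Wire length L = πDN_a = π·65.0·24 = 4900.9 mm
m = ρ·(πd²/4)·L = 7850 × 59.447×10⁻⁶ m² × 4.9009 m = 2.287 kg
f_n = ½√(k/m) = 0.5·√(8344.4/2.287) = 0.5·√(3648.6) = 30.202 Hz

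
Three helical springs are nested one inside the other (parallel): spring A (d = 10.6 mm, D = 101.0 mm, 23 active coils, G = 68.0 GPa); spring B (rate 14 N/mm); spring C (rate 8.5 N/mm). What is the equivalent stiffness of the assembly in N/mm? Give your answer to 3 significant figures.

k_A = Gd⁴/(8D³N_a) = (68.0×10³)(10.6⁴)/(8·101.0³·23) = 4.5285 N/mm
Parallel: k_eq = 4.5285 + 14 + 8.5 = 27.028 N/mm

27.0 N/mm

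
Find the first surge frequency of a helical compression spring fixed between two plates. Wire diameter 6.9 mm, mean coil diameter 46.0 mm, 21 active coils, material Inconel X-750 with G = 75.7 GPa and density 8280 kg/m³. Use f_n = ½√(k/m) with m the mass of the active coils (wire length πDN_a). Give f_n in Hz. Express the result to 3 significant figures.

52.8 Hz

k = Gd⁴/(8D³N_a) = (75.7×10³)(6.9⁴)/(8·46.0³·21) = 10.493 N/mm = 10493 N/m
Wire length L = πDN_a = π·46.0·21 = 3034.8 mm
m = ρ·(πd²/4)·L = 8280 × 37.393×10⁻⁶ m² × 3.0348 m = 0.93961 kg
f_n = ½√(k/m) = 0.5·√(10493/0.93961) = 0.5·√(11168) = 52.839 Hz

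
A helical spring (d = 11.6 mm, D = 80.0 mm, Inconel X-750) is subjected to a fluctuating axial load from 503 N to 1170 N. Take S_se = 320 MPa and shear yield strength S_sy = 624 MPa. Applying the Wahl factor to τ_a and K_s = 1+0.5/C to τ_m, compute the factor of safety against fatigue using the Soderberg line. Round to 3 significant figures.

C = D/d = 80.0/11.6 = 6.8966; K_W = (4C−1)/(4C−4)+0.615/C = 1.2164; K_s = 1+0.5/C = 1.0725
F_a = (F_max−F_min)/2 = 333.5 N; F_m = (F_max+F_min)/2 = 836.5 N
τ_a = K_W·8F_aD/(πd³) = 1.2164 × 43.526 = 52.944 MPa
τ_m = K_s·8F_mD/(πd³) = 1.0725 × 109.17 = 117.09 MPa
Soderberg: 1/n_f = τ_a/S_se + τ_m/S_sy = 52.944/320 + 117.09/624 = 0.16545 + 0.18764 = 0.35309
n_f = 1/0.35309 = 2.832

2.83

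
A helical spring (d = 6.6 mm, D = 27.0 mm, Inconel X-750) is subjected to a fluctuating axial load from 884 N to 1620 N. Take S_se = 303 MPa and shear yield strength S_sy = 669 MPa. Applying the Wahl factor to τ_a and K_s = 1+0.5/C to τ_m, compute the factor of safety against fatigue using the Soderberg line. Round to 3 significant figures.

1.10

C = D/d = 27.0/6.6 = 4.0909; K_W = (4C−1)/(4C−4)+0.615/C = 1.3930; K_s = 1+0.5/C = 1.1222
F_a = (F_max−F_min)/2 = 368 N; F_m = (F_max+F_min)/2 = 1252 N
τ_a = K_W·8F_aD/(πd³) = 1.3930 × 88.008 = 122.59 MPa
τ_m = K_s·8F_mD/(πd³) = 1.1222 × 299.42 = 336.01 MPa
Soderberg: 1/n_f = τ_a/S_se + τ_m/S_sy = 122.59/303 + 336.01/669 = 0.40460 + 0.50226 = 0.90686
n_f = 1/0.90686 = 1.103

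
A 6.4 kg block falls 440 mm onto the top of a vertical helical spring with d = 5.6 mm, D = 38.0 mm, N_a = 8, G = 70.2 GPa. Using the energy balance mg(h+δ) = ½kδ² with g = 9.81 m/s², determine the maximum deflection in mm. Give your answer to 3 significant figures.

56.3 mm

k = Gd⁴/(8D³N_a) = (70.2×10³)(5.6⁴)/(8·38.0³·8) = 19.659 N/mm
W = mg = 6.4 × 9.81 = 62.784 N
½kδ² − Wδ − Wh = 0 → δ = (W + √(W² + 2kWh))/k
δ = (62.784 + √(3941.8 + 1.08615e+06))/19.659 = (62.784 + 1044.1)/19.659 = 56.303 mm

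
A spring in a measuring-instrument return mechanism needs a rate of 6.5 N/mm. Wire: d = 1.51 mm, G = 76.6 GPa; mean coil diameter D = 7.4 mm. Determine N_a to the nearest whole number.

N_a = Gd⁴/(8D³k) = (76.6×10³ × 1.51⁴)/(8 × 7.4³ × 6.5)
    = 398232 / 21071.6 = 18.9 → 19 coils

19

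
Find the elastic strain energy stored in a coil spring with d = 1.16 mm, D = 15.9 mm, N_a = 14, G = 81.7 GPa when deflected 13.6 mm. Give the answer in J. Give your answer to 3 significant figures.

0.0304 J

k = Gd⁴/(8D³N_a) = (81.7×10³)(1.16⁴)/(8·15.9³·14) = 0.32858 N/mm
U = ½kδ² = 0.5 × 0.32858 × 13.6² = 30.387 N·mm = 0.030387 J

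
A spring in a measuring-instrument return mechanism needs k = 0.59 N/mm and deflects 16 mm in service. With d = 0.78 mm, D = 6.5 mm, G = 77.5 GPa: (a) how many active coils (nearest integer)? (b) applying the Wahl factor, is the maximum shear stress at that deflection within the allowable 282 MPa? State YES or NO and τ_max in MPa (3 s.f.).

N_a = Gd⁴/(8D³k) = (77.5×10³)(0.78⁴)/(8·6.5³·0.59) = 22.13 → N_a = 22
Actual rate k = Gd⁴/(8D³·22) = 0.59351 N/mm
Working load F = kδ = 0.59351·16 = 9.4961 N
C = 6.5/0.78 = 8.3333; K_W = (4C−1)/(4C−4)+0.615/C = 1.1761
τ_max = K_W·8FD/(πd³) = 1.1761·331.22 = 389.54 MPa
τ_max > 282 MPa → exceeds allowable

(a) 22 coils; (b) NO, τ_max = 390 MPa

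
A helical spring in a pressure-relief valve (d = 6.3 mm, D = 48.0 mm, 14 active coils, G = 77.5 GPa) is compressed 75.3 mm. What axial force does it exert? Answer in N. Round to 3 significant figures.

k = Gd⁴/(8D³N_a) = (77.5×10³)(6.3⁴)/(8·48.0³·14) = 9.8565 N/mm
F = k·δ = 9.8565 × 75.3 = 742.19 N

742 N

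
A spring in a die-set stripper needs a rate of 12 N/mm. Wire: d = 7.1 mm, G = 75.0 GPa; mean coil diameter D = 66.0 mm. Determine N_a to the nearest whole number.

7

N_a = Gd⁴/(8D³k) = (75.0×10³ × 7.1⁴)/(8 × 66.0³ × 12)
    = 1.90588e+08 / 2.75996e+07 = 6.905 → 7 coils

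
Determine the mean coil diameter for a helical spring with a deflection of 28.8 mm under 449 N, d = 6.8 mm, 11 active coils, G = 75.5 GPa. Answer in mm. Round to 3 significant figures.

49.0 mm

Required rate k = F/δ = 449/28.8 = 15.59 N/mm
D = (Gd⁴/(8N_a·k))^(1/3) = (75.5×10³·6.8⁴/(8·11·15.59))^(1/3)
  = (117665)^(1/3) = 49.0022 mm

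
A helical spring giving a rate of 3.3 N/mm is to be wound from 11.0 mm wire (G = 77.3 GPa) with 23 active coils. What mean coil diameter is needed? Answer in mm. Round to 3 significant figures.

D = (Gd⁴/(8N_a·k))^(1/3) = (77.3×10³·11.0⁴/(8·23·3.3))^(1/3)
  = (1.86388e+06)^(1/3) = 123.0664 mm

123 mm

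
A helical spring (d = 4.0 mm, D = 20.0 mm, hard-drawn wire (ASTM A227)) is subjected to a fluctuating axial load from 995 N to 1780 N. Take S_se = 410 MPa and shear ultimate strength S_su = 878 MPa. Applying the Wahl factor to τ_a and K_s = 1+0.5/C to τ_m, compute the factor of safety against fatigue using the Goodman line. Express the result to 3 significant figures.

C = D/d = 20.0/4.0 = 5.0000; K_W = (4C−1)/(4C−4)+0.615/C = 1.3105; K_s = 1+0.5/C = 1.1000
F_a = (F_max−F_min)/2 = 392.5 N; F_m = (F_max+F_min)/2 = 1387.5 N
τ_a = K_W·8F_aD/(πd³) = 1.3105 × 312.34 = 409.32 MPa
τ_m = K_s·8F_mD/(πd³) = 1.1000 × 1104.1 = 1214.6 MPa
Goodman: 1/n_f = τ_a/S_se + τ_m/S_su = 409.32/410 + 1214.6/878 = 0.99835 + 1.38332 = 2.3817
n_f = 1/2.3817 = 0.4199

0.420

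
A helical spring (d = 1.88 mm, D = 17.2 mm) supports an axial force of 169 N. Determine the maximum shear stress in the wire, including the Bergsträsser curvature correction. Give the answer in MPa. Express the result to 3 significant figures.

1280 MPa

Spring index C = D/d = 17.2/1.88 = 9.1489
K_B = (4C+2)/(4C−3) = 38.596/33.596 = 1.1488
τ₀ = 8FD/(πd³) = 8·169·17.2/(π·1.88³) = 23254.4/20.875 = 1114 MPa
τ_max = K·τ₀ = 1.1488 × 1114 = 1279.8 MPa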